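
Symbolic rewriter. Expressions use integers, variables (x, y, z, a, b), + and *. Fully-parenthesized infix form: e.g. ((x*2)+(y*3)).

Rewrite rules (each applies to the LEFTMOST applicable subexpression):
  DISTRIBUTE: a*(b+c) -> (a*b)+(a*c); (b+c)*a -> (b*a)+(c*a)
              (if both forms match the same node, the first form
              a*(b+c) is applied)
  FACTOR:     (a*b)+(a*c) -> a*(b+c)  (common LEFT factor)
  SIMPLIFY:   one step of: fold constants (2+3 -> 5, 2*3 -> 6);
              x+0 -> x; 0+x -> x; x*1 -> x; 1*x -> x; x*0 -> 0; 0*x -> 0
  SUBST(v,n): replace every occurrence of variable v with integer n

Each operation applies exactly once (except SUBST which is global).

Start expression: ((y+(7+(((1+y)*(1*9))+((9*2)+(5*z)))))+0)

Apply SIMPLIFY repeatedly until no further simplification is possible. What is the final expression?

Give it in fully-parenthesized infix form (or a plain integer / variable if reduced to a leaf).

Start: ((y+(7+(((1+y)*(1*9))+((9*2)+(5*z)))))+0)
Step 1: at root: ((y+(7+(((1+y)*(1*9))+((9*2)+(5*z)))))+0) -> (y+(7+(((1+y)*(1*9))+((9*2)+(5*z))))); overall: ((y+(7+(((1+y)*(1*9))+((9*2)+(5*z)))))+0) -> (y+(7+(((1+y)*(1*9))+((9*2)+(5*z)))))
Step 2: at RRLR: (1*9) -> 9; overall: (y+(7+(((1+y)*(1*9))+((9*2)+(5*z))))) -> (y+(7+(((1+y)*9)+((9*2)+(5*z)))))
Step 3: at RRRL: (9*2) -> 18; overall: (y+(7+(((1+y)*9)+((9*2)+(5*z))))) -> (y+(7+(((1+y)*9)+(18+(5*z)))))
Fixed point: (y+(7+(((1+y)*9)+(18+(5*z)))))

Answer: (y+(7+(((1+y)*9)+(18+(5*z)))))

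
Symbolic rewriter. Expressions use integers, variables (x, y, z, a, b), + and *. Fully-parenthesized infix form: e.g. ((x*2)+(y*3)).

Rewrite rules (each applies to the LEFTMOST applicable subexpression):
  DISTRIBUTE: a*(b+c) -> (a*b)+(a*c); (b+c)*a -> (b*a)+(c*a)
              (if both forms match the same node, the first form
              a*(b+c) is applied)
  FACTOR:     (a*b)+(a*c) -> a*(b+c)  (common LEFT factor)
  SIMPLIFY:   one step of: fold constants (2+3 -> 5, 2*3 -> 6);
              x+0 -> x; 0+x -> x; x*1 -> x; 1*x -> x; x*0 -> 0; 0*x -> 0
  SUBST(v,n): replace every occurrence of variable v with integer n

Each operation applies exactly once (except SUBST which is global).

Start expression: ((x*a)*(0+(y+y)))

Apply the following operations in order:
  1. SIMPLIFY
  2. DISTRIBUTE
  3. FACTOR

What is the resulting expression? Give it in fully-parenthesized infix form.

Answer: ((x*a)*(y+y))

Derivation:
Start: ((x*a)*(0+(y+y)))
Apply SIMPLIFY at R (target: (0+(y+y))): ((x*a)*(0+(y+y))) -> ((x*a)*(y+y))
Apply DISTRIBUTE at root (target: ((x*a)*(y+y))): ((x*a)*(y+y)) -> (((x*a)*y)+((x*a)*y))
Apply FACTOR at root (target: (((x*a)*y)+((x*a)*y))): (((x*a)*y)+((x*a)*y)) -> ((x*a)*(y+y))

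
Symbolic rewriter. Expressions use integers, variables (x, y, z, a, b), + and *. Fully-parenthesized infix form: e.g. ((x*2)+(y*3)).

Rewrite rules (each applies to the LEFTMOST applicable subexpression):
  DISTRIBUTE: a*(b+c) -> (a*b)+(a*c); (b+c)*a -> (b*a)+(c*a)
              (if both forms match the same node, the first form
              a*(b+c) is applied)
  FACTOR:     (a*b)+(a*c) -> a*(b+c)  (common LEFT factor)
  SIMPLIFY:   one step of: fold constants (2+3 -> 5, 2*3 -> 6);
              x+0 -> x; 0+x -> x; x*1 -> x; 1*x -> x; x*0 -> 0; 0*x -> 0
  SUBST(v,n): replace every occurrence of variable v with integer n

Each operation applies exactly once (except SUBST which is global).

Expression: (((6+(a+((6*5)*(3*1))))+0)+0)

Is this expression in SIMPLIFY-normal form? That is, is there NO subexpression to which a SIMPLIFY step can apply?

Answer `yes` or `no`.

Expression: (((6+(a+((6*5)*(3*1))))+0)+0)
Scanning for simplifiable subexpressions (pre-order)...
  at root: (((6+(a+((6*5)*(3*1))))+0)+0) (SIMPLIFIABLE)
  at L: ((6+(a+((6*5)*(3*1))))+0) (SIMPLIFIABLE)
  at LL: (6+(a+((6*5)*(3*1)))) (not simplifiable)
  at LLR: (a+((6*5)*(3*1))) (not simplifiable)
  at LLRR: ((6*5)*(3*1)) (not simplifiable)
  at LLRRL: (6*5) (SIMPLIFIABLE)
  at LLRRR: (3*1) (SIMPLIFIABLE)
Found simplifiable subexpr at path root: (((6+(a+((6*5)*(3*1))))+0)+0)
One SIMPLIFY step would give: ((6+(a+((6*5)*(3*1))))+0)
-> NOT in normal form.

Answer: no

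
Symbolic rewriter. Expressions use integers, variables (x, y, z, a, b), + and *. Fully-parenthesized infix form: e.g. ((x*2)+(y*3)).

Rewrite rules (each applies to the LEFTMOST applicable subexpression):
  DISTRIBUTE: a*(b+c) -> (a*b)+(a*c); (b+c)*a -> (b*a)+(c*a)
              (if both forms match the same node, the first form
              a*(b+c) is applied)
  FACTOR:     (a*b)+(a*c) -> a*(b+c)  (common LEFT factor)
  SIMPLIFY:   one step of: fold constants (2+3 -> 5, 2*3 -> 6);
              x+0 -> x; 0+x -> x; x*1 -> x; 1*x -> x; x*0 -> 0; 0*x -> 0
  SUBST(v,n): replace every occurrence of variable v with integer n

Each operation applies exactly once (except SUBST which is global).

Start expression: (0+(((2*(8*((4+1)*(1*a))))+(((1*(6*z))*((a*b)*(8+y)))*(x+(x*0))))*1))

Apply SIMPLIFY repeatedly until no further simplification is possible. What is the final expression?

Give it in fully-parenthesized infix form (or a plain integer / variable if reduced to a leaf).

Answer: ((2*(8*(5*a)))+(((6*z)*((a*b)*(8+y)))*x))

Derivation:
Start: (0+(((2*(8*((4+1)*(1*a))))+(((1*(6*z))*((a*b)*(8+y)))*(x+(x*0))))*1))
Step 1: at root: (0+(((2*(8*((4+1)*(1*a))))+(((1*(6*z))*((a*b)*(8+y)))*(x+(x*0))))*1)) -> (((2*(8*((4+1)*(1*a))))+(((1*(6*z))*((a*b)*(8+y)))*(x+(x*0))))*1); overall: (0+(((2*(8*((4+1)*(1*a))))+(((1*(6*z))*((a*b)*(8+y)))*(x+(x*0))))*1)) -> (((2*(8*((4+1)*(1*a))))+(((1*(6*z))*((a*b)*(8+y)))*(x+(x*0))))*1)
Step 2: at root: (((2*(8*((4+1)*(1*a))))+(((1*(6*z))*((a*b)*(8+y)))*(x+(x*0))))*1) -> ((2*(8*((4+1)*(1*a))))+(((1*(6*z))*((a*b)*(8+y)))*(x+(x*0)))); overall: (((2*(8*((4+1)*(1*a))))+(((1*(6*z))*((a*b)*(8+y)))*(x+(x*0))))*1) -> ((2*(8*((4+1)*(1*a))))+(((1*(6*z))*((a*b)*(8+y)))*(x+(x*0))))
Step 3: at LRRL: (4+1) -> 5; overall: ((2*(8*((4+1)*(1*a))))+(((1*(6*z))*((a*b)*(8+y)))*(x+(x*0)))) -> ((2*(8*(5*(1*a))))+(((1*(6*z))*((a*b)*(8+y)))*(x+(x*0))))
Step 4: at LRRR: (1*a) -> a; overall: ((2*(8*(5*(1*a))))+(((1*(6*z))*((a*b)*(8+y)))*(x+(x*0)))) -> ((2*(8*(5*a)))+(((1*(6*z))*((a*b)*(8+y)))*(x+(x*0))))
Step 5: at RLL: (1*(6*z)) -> (6*z); overall: ((2*(8*(5*a)))+(((1*(6*z))*((a*b)*(8+y)))*(x+(x*0)))) -> ((2*(8*(5*a)))+(((6*z)*((a*b)*(8+y)))*(x+(x*0))))
Step 6: at RRR: (x*0) -> 0; overall: ((2*(8*(5*a)))+(((6*z)*((a*b)*(8+y)))*(x+(x*0)))) -> ((2*(8*(5*a)))+(((6*z)*((a*b)*(8+y)))*(x+0)))
Step 7: at RR: (x+0) -> x; overall: ((2*(8*(5*a)))+(((6*z)*((a*b)*(8+y)))*(x+0))) -> ((2*(8*(5*a)))+(((6*z)*((a*b)*(8+y)))*x))
Fixed point: ((2*(8*(5*a)))+(((6*z)*((a*b)*(8+y)))*x))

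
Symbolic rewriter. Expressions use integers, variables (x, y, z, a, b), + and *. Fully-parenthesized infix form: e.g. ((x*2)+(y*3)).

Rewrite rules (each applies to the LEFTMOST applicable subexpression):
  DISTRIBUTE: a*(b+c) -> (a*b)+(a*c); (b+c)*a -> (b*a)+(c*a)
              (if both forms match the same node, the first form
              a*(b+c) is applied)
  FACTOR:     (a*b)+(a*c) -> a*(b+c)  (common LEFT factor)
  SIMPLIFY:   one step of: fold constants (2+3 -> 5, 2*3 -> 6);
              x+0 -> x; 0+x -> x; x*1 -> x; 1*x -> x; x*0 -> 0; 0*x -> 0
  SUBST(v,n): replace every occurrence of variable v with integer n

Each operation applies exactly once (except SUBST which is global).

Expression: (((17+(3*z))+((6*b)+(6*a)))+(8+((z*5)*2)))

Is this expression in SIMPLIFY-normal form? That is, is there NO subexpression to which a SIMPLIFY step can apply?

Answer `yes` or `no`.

Expression: (((17+(3*z))+((6*b)+(6*a)))+(8+((z*5)*2)))
Scanning for simplifiable subexpressions (pre-order)...
  at root: (((17+(3*z))+((6*b)+(6*a)))+(8+((z*5)*2))) (not simplifiable)
  at L: ((17+(3*z))+((6*b)+(6*a))) (not simplifiable)
  at LL: (17+(3*z)) (not simplifiable)
  at LLR: (3*z) (not simplifiable)
  at LR: ((6*b)+(6*a)) (not simplifiable)
  at LRL: (6*b) (not simplifiable)
  at LRR: (6*a) (not simplifiable)
  at R: (8+((z*5)*2)) (not simplifiable)
  at RR: ((z*5)*2) (not simplifiable)
  at RRL: (z*5) (not simplifiable)
Result: no simplifiable subexpression found -> normal form.

Answer: yes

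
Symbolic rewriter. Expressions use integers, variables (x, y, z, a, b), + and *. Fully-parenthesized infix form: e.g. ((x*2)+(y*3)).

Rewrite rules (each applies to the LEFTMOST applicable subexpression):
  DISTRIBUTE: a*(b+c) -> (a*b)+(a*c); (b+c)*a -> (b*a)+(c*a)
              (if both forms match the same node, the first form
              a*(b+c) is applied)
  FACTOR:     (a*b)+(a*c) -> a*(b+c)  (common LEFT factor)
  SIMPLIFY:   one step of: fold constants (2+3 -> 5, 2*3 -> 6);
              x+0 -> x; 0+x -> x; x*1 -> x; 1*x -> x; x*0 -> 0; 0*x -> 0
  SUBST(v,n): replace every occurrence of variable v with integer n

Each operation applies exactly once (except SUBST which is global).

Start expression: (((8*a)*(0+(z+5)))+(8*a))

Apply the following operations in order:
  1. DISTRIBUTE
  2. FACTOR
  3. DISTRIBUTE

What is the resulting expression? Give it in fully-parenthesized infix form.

Answer: ((((8*a)*0)+((8*a)*(z+5)))+(8*a))

Derivation:
Start: (((8*a)*(0+(z+5)))+(8*a))
Apply DISTRIBUTE at L (target: ((8*a)*(0+(z+5)))): (((8*a)*(0+(z+5)))+(8*a)) -> ((((8*a)*0)+((8*a)*(z+5)))+(8*a))
Apply FACTOR at L (target: (((8*a)*0)+((8*a)*(z+5)))): ((((8*a)*0)+((8*a)*(z+5)))+(8*a)) -> (((8*a)*(0+(z+5)))+(8*a))
Apply DISTRIBUTE at L (target: ((8*a)*(0+(z+5)))): (((8*a)*(0+(z+5)))+(8*a)) -> ((((8*a)*0)+((8*a)*(z+5)))+(8*a))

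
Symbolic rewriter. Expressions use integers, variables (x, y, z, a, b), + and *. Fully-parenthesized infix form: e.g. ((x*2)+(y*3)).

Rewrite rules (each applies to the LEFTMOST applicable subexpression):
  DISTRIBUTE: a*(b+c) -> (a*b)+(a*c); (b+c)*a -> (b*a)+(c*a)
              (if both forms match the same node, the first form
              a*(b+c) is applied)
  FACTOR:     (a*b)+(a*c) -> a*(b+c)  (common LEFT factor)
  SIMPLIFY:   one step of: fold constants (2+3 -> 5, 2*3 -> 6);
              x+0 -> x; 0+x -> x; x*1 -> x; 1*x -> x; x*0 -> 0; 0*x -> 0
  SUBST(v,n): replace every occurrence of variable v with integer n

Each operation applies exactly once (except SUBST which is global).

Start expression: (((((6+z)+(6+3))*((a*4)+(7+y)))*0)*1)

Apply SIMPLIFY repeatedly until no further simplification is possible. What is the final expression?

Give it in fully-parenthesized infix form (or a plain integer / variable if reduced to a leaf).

Start: (((((6+z)+(6+3))*((a*4)+(7+y)))*0)*1)
Step 1: at root: (((((6+z)+(6+3))*((a*4)+(7+y)))*0)*1) -> ((((6+z)+(6+3))*((a*4)+(7+y)))*0); overall: (((((6+z)+(6+3))*((a*4)+(7+y)))*0)*1) -> ((((6+z)+(6+3))*((a*4)+(7+y)))*0)
Step 2: at root: ((((6+z)+(6+3))*((a*4)+(7+y)))*0) -> 0; overall: ((((6+z)+(6+3))*((a*4)+(7+y)))*0) -> 0
Fixed point: 0

Answer: 0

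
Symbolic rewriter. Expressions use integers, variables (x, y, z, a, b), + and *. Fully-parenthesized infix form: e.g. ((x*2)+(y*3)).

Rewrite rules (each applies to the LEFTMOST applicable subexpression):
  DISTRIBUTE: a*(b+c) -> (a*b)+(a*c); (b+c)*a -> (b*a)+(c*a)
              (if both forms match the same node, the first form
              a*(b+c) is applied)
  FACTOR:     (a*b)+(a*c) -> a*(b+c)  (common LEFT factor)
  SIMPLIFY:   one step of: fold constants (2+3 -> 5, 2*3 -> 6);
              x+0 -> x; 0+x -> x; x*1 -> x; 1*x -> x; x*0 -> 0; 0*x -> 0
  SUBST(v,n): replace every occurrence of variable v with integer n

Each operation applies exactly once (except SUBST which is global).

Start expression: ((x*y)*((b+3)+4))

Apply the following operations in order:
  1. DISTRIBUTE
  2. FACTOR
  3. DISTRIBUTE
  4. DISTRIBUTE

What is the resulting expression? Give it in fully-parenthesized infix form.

Answer: ((((x*y)*b)+((x*y)*3))+((x*y)*4))

Derivation:
Start: ((x*y)*((b+3)+4))
Apply DISTRIBUTE at root (target: ((x*y)*((b+3)+4))): ((x*y)*((b+3)+4)) -> (((x*y)*(b+3))+((x*y)*4))
Apply FACTOR at root (target: (((x*y)*(b+3))+((x*y)*4))): (((x*y)*(b+3))+((x*y)*4)) -> ((x*y)*((b+3)+4))
Apply DISTRIBUTE at root (target: ((x*y)*((b+3)+4))): ((x*y)*((b+3)+4)) -> (((x*y)*(b+3))+((x*y)*4))
Apply DISTRIBUTE at L (target: ((x*y)*(b+3))): (((x*y)*(b+3))+((x*y)*4)) -> ((((x*y)*b)+((x*y)*3))+((x*y)*4))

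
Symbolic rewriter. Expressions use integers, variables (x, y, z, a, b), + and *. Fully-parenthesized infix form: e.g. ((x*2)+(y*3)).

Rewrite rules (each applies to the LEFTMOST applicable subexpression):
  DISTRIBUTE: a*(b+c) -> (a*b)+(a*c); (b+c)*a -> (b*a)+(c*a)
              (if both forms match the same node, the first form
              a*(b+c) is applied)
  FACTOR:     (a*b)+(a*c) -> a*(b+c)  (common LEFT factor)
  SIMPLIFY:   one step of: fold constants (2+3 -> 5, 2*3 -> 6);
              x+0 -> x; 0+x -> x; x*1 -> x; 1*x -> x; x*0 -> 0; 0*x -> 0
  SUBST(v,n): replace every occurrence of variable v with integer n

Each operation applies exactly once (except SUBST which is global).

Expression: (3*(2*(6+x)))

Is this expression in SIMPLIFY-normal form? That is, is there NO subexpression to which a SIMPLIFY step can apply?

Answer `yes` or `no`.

Expression: (3*(2*(6+x)))
Scanning for simplifiable subexpressions (pre-order)...
  at root: (3*(2*(6+x))) (not simplifiable)
  at R: (2*(6+x)) (not simplifiable)
  at RR: (6+x) (not simplifiable)
Result: no simplifiable subexpression found -> normal form.

Answer: yes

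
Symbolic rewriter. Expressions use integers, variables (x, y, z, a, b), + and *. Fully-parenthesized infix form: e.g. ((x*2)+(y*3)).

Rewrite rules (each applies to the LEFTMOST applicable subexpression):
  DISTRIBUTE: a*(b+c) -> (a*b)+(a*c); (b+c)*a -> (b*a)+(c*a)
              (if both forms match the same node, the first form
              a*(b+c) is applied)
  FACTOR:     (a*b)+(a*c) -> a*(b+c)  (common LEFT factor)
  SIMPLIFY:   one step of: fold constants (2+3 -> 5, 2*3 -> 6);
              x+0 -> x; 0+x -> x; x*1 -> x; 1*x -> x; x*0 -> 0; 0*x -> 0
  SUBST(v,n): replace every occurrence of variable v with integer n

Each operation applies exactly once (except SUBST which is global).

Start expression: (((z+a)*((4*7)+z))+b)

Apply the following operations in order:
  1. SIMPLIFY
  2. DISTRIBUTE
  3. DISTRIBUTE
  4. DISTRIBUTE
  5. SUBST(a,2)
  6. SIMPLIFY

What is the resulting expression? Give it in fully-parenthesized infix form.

Answer: ((((z*28)+56)+((z*z)+(2*z)))+b)

Derivation:
Start: (((z+a)*((4*7)+z))+b)
Apply SIMPLIFY at LRL (target: (4*7)): (((z+a)*((4*7)+z))+b) -> (((z+a)*(28+z))+b)
Apply DISTRIBUTE at L (target: ((z+a)*(28+z))): (((z+a)*(28+z))+b) -> ((((z+a)*28)+((z+a)*z))+b)
Apply DISTRIBUTE at LL (target: ((z+a)*28)): ((((z+a)*28)+((z+a)*z))+b) -> ((((z*28)+(a*28))+((z+a)*z))+b)
Apply DISTRIBUTE at LR (target: ((z+a)*z)): ((((z*28)+(a*28))+((z+a)*z))+b) -> ((((z*28)+(a*28))+((z*z)+(a*z)))+b)
Apply SUBST(a,2): ((((z*28)+(a*28))+((z*z)+(a*z)))+b) -> ((((z*28)+(2*28))+((z*z)+(2*z)))+b)
Apply SIMPLIFY at LLR (target: (2*28)): ((((z*28)+(2*28))+((z*z)+(2*z)))+b) -> ((((z*28)+56)+((z*z)+(2*z)))+b)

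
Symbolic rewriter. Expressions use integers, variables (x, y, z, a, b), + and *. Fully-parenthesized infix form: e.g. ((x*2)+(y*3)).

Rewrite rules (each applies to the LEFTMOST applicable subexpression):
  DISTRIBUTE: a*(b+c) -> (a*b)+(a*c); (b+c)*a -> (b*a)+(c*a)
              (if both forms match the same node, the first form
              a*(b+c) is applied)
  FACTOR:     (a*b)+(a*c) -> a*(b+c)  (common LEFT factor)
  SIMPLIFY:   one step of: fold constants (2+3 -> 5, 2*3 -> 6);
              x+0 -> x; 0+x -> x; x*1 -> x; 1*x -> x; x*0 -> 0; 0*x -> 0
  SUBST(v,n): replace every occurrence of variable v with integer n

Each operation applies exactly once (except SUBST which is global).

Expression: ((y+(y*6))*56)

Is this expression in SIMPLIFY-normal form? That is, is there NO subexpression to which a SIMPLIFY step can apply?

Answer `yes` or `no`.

Answer: yes

Derivation:
Expression: ((y+(y*6))*56)
Scanning for simplifiable subexpressions (pre-order)...
  at root: ((y+(y*6))*56) (not simplifiable)
  at L: (y+(y*6)) (not simplifiable)
  at LR: (y*6) (not simplifiable)
Result: no simplifiable subexpression found -> normal form.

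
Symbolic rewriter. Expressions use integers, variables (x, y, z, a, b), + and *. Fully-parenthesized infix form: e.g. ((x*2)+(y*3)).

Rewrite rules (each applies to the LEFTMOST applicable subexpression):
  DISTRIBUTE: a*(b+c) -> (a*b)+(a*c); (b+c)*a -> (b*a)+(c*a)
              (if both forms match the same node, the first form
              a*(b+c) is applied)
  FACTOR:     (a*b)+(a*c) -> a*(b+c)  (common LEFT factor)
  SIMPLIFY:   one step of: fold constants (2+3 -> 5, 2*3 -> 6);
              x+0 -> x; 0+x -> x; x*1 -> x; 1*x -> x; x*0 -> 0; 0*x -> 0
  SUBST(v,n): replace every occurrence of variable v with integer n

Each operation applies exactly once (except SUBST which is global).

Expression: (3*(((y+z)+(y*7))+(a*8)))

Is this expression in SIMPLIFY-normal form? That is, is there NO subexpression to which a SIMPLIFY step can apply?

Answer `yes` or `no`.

Expression: (3*(((y+z)+(y*7))+(a*8)))
Scanning for simplifiable subexpressions (pre-order)...
  at root: (3*(((y+z)+(y*7))+(a*8))) (not simplifiable)
  at R: (((y+z)+(y*7))+(a*8)) (not simplifiable)
  at RL: ((y+z)+(y*7)) (not simplifiable)
  at RLL: (y+z) (not simplifiable)
  at RLR: (y*7) (not simplifiable)
  at RR: (a*8) (not simplifiable)
Result: no simplifiable subexpression found -> normal form.

Answer: yes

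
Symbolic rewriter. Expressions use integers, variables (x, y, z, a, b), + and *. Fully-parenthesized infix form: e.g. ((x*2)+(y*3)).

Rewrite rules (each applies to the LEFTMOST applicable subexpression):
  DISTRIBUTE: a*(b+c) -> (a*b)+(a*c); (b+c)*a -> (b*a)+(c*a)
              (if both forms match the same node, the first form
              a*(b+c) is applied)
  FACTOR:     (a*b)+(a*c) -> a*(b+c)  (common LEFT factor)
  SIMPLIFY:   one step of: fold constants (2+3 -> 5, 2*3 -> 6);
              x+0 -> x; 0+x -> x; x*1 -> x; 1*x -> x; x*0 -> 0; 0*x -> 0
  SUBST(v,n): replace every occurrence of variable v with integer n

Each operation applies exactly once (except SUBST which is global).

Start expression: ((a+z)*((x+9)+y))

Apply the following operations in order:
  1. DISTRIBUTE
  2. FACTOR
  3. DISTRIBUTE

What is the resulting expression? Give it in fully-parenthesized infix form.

Start: ((a+z)*((x+9)+y))
Apply DISTRIBUTE at root (target: ((a+z)*((x+9)+y))): ((a+z)*((x+9)+y)) -> (((a+z)*(x+9))+((a+z)*y))
Apply FACTOR at root (target: (((a+z)*(x+9))+((a+z)*y))): (((a+z)*(x+9))+((a+z)*y)) -> ((a+z)*((x+9)+y))
Apply DISTRIBUTE at root (target: ((a+z)*((x+9)+y))): ((a+z)*((x+9)+y)) -> (((a+z)*(x+9))+((a+z)*y))

Answer: (((a+z)*(x+9))+((a+z)*y))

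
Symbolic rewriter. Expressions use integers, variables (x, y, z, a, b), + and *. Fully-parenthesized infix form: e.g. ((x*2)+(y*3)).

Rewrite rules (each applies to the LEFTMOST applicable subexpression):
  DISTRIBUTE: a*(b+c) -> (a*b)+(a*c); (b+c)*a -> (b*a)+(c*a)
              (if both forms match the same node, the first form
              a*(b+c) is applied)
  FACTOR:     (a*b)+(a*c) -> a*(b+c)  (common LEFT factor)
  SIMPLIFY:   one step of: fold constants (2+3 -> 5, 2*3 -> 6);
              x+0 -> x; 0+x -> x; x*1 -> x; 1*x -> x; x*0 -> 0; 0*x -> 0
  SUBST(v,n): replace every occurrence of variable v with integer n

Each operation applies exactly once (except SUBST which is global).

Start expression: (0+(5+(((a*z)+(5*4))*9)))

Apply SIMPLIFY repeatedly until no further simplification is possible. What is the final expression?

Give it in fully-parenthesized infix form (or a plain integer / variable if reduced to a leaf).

Start: (0+(5+(((a*z)+(5*4))*9)))
Step 1: at root: (0+(5+(((a*z)+(5*4))*9))) -> (5+(((a*z)+(5*4))*9)); overall: (0+(5+(((a*z)+(5*4))*9))) -> (5+(((a*z)+(5*4))*9))
Step 2: at RLR: (5*4) -> 20; overall: (5+(((a*z)+(5*4))*9)) -> (5+(((a*z)+20)*9))
Fixed point: (5+(((a*z)+20)*9))

Answer: (5+(((a*z)+20)*9))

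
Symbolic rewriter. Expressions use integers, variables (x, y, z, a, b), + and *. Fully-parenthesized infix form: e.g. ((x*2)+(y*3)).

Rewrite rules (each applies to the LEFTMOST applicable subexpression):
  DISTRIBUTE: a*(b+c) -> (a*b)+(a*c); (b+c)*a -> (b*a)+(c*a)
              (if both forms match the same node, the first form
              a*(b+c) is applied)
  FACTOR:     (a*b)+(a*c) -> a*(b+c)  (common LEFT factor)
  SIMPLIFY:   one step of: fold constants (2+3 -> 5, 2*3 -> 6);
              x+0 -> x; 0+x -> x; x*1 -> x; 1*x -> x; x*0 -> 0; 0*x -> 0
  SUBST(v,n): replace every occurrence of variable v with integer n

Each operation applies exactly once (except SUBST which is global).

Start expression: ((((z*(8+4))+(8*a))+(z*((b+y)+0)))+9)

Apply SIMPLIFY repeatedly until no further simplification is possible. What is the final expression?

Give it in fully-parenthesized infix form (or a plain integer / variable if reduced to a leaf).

Start: ((((z*(8+4))+(8*a))+(z*((b+y)+0)))+9)
Step 1: at LLLR: (8+4) -> 12; overall: ((((z*(8+4))+(8*a))+(z*((b+y)+0)))+9) -> ((((z*12)+(8*a))+(z*((b+y)+0)))+9)
Step 2: at LRR: ((b+y)+0) -> (b+y); overall: ((((z*12)+(8*a))+(z*((b+y)+0)))+9) -> ((((z*12)+(8*a))+(z*(b+y)))+9)
Fixed point: ((((z*12)+(8*a))+(z*(b+y)))+9)

Answer: ((((z*12)+(8*a))+(z*(b+y)))+9)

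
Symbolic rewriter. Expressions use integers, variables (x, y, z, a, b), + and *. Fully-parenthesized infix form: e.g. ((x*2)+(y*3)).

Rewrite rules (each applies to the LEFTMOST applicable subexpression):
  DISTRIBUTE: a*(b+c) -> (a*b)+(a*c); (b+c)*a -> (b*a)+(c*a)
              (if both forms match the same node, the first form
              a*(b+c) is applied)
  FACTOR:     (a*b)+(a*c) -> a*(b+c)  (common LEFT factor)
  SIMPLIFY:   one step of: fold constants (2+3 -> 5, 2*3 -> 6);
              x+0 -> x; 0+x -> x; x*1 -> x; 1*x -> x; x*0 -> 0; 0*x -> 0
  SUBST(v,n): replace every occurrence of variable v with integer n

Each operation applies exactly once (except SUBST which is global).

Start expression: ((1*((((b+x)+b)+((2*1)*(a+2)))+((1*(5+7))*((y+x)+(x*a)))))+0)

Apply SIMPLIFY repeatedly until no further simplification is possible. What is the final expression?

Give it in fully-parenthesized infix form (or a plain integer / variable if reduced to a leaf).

Start: ((1*((((b+x)+b)+((2*1)*(a+2)))+((1*(5+7))*((y+x)+(x*a)))))+0)
Step 1: at root: ((1*((((b+x)+b)+((2*1)*(a+2)))+((1*(5+7))*((y+x)+(x*a)))))+0) -> (1*((((b+x)+b)+((2*1)*(a+2)))+((1*(5+7))*((y+x)+(x*a))))); overall: ((1*((((b+x)+b)+((2*1)*(a+2)))+((1*(5+7))*((y+x)+(x*a)))))+0) -> (1*((((b+x)+b)+((2*1)*(a+2)))+((1*(5+7))*((y+x)+(x*a)))))
Step 2: at root: (1*((((b+x)+b)+((2*1)*(a+2)))+((1*(5+7))*((y+x)+(x*a))))) -> ((((b+x)+b)+((2*1)*(a+2)))+((1*(5+7))*((y+x)+(x*a)))); overall: (1*((((b+x)+b)+((2*1)*(a+2)))+((1*(5+7))*((y+x)+(x*a))))) -> ((((b+x)+b)+((2*1)*(a+2)))+((1*(5+7))*((y+x)+(x*a))))
Step 3: at LRL: (2*1) -> 2; overall: ((((b+x)+b)+((2*1)*(a+2)))+((1*(5+7))*((y+x)+(x*a)))) -> ((((b+x)+b)+(2*(a+2)))+((1*(5+7))*((y+x)+(x*a))))
Step 4: at RL: (1*(5+7)) -> (5+7); overall: ((((b+x)+b)+(2*(a+2)))+((1*(5+7))*((y+x)+(x*a)))) -> ((((b+x)+b)+(2*(a+2)))+((5+7)*((y+x)+(x*a))))
Step 5: at RL: (5+7) -> 12; overall: ((((b+x)+b)+(2*(a+2)))+((5+7)*((y+x)+(x*a)))) -> ((((b+x)+b)+(2*(a+2)))+(12*((y+x)+(x*a))))
Fixed point: ((((b+x)+b)+(2*(a+2)))+(12*((y+x)+(x*a))))

Answer: ((((b+x)+b)+(2*(a+2)))+(12*((y+x)+(x*a))))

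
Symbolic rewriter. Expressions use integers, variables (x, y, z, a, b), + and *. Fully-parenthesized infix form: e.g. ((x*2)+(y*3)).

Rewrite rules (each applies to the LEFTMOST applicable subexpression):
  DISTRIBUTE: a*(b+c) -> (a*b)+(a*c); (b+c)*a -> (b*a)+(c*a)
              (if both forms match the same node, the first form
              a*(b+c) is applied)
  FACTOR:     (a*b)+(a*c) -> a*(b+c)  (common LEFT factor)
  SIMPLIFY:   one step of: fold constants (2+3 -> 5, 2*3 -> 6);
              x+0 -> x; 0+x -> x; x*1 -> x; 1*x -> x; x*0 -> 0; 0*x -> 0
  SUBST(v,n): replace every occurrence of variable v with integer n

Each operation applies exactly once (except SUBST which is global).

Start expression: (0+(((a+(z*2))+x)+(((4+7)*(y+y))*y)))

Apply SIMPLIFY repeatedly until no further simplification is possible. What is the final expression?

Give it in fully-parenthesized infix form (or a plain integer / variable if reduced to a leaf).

Start: (0+(((a+(z*2))+x)+(((4+7)*(y+y))*y)))
Step 1: at root: (0+(((a+(z*2))+x)+(((4+7)*(y+y))*y))) -> (((a+(z*2))+x)+(((4+7)*(y+y))*y)); overall: (0+(((a+(z*2))+x)+(((4+7)*(y+y))*y))) -> (((a+(z*2))+x)+(((4+7)*(y+y))*y))
Step 2: at RLL: (4+7) -> 11; overall: (((a+(z*2))+x)+(((4+7)*(y+y))*y)) -> (((a+(z*2))+x)+((11*(y+y))*y))
Fixed point: (((a+(z*2))+x)+((11*(y+y))*y))

Answer: (((a+(z*2))+x)+((11*(y+y))*y))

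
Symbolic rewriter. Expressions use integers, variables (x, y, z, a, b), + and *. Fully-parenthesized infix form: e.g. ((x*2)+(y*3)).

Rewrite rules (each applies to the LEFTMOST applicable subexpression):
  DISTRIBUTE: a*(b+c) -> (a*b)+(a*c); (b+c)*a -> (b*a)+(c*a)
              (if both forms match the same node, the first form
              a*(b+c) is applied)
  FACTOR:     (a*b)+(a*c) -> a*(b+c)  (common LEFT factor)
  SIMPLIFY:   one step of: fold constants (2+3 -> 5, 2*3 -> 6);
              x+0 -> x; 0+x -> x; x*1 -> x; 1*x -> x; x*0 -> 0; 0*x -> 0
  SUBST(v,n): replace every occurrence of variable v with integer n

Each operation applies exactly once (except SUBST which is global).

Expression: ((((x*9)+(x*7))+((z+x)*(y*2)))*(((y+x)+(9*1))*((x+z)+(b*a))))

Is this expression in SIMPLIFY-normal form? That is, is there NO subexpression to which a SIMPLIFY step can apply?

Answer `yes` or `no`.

Answer: no

Derivation:
Expression: ((((x*9)+(x*7))+((z+x)*(y*2)))*(((y+x)+(9*1))*((x+z)+(b*a))))
Scanning for simplifiable subexpressions (pre-order)...
  at root: ((((x*9)+(x*7))+((z+x)*(y*2)))*(((y+x)+(9*1))*((x+z)+(b*a)))) (not simplifiable)
  at L: (((x*9)+(x*7))+((z+x)*(y*2))) (not simplifiable)
  at LL: ((x*9)+(x*7)) (not simplifiable)
  at LLL: (x*9) (not simplifiable)
  at LLR: (x*7) (not simplifiable)
  at LR: ((z+x)*(y*2)) (not simplifiable)
  at LRL: (z+x) (not simplifiable)
  at LRR: (y*2) (not simplifiable)
  at R: (((y+x)+(9*1))*((x+z)+(b*a))) (not simplifiable)
  at RL: ((y+x)+(9*1)) (not simplifiable)
  at RLL: (y+x) (not simplifiable)
  at RLR: (9*1) (SIMPLIFIABLE)
  at RR: ((x+z)+(b*a)) (not simplifiable)
  at RRL: (x+z) (not simplifiable)
  at RRR: (b*a) (not simplifiable)
Found simplifiable subexpr at path RLR: (9*1)
One SIMPLIFY step would give: ((((x*9)+(x*7))+((z+x)*(y*2)))*(((y+x)+9)*((x+z)+(b*a))))
-> NOT in normal form.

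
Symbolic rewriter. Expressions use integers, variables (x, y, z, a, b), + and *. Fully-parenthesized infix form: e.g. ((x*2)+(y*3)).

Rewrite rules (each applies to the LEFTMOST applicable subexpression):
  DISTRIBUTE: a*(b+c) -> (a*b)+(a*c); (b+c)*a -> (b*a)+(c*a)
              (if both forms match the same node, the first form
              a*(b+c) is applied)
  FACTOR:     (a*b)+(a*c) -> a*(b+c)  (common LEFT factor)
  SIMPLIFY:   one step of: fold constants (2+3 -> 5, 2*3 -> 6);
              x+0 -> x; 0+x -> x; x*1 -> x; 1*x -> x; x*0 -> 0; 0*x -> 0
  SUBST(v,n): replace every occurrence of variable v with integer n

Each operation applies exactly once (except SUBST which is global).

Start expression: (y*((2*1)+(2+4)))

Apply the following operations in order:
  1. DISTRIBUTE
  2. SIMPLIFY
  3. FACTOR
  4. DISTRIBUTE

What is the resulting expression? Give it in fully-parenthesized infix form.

Answer: ((y*2)+(y*(2+4)))

Derivation:
Start: (y*((2*1)+(2+4)))
Apply DISTRIBUTE at root (target: (y*((2*1)+(2+4)))): (y*((2*1)+(2+4))) -> ((y*(2*1))+(y*(2+4)))
Apply SIMPLIFY at LR (target: (2*1)): ((y*(2*1))+(y*(2+4))) -> ((y*2)+(y*(2+4)))
Apply FACTOR at root (target: ((y*2)+(y*(2+4)))): ((y*2)+(y*(2+4))) -> (y*(2+(2+4)))
Apply DISTRIBUTE at root (target: (y*(2+(2+4)))): (y*(2+(2+4))) -> ((y*2)+(y*(2+4)))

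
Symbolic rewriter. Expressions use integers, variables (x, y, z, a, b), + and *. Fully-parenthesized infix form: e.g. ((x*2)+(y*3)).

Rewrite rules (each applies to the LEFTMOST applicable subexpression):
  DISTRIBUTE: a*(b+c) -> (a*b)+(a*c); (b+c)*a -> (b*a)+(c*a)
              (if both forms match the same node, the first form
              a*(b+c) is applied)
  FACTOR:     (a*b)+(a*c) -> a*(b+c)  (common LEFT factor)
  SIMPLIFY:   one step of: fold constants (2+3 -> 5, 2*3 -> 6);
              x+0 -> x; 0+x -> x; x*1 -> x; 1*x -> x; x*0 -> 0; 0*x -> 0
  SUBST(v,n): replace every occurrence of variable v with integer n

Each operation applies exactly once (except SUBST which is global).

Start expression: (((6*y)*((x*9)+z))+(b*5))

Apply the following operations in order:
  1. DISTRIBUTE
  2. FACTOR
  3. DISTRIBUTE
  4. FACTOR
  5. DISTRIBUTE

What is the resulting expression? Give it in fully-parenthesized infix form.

Start: (((6*y)*((x*9)+z))+(b*5))
Apply DISTRIBUTE at L (target: ((6*y)*((x*9)+z))): (((6*y)*((x*9)+z))+(b*5)) -> ((((6*y)*(x*9))+((6*y)*z))+(b*5))
Apply FACTOR at L (target: (((6*y)*(x*9))+((6*y)*z))): ((((6*y)*(x*9))+((6*y)*z))+(b*5)) -> (((6*y)*((x*9)+z))+(b*5))
Apply DISTRIBUTE at L (target: ((6*y)*((x*9)+z))): (((6*y)*((x*9)+z))+(b*5)) -> ((((6*y)*(x*9))+((6*y)*z))+(b*5))
Apply FACTOR at L (target: (((6*y)*(x*9))+((6*y)*z))): ((((6*y)*(x*9))+((6*y)*z))+(b*5)) -> (((6*y)*((x*9)+z))+(b*5))
Apply DISTRIBUTE at L (target: ((6*y)*((x*9)+z))): (((6*y)*((x*9)+z))+(b*5)) -> ((((6*y)*(x*9))+((6*y)*z))+(b*5))

Answer: ((((6*y)*(x*9))+((6*y)*z))+(b*5))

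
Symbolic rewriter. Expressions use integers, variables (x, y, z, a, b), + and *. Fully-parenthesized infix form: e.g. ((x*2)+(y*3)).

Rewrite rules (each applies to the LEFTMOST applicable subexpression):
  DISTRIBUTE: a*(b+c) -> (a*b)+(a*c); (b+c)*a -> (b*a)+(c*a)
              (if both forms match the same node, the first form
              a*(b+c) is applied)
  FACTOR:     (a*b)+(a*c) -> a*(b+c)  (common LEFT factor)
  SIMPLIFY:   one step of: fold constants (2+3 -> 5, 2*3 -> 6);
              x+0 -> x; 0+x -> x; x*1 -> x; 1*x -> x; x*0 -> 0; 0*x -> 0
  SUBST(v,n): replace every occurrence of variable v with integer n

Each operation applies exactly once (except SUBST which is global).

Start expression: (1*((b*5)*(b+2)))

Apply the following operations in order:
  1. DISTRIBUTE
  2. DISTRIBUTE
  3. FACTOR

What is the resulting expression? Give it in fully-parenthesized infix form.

Start: (1*((b*5)*(b+2)))
Apply DISTRIBUTE at R (target: ((b*5)*(b+2))): (1*((b*5)*(b+2))) -> (1*(((b*5)*b)+((b*5)*2)))
Apply DISTRIBUTE at root (target: (1*(((b*5)*b)+((b*5)*2)))): (1*(((b*5)*b)+((b*5)*2))) -> ((1*((b*5)*b))+(1*((b*5)*2)))
Apply FACTOR at root (target: ((1*((b*5)*b))+(1*((b*5)*2)))): ((1*((b*5)*b))+(1*((b*5)*2))) -> (1*(((b*5)*b)+((b*5)*2)))

Answer: (1*(((b*5)*b)+((b*5)*2)))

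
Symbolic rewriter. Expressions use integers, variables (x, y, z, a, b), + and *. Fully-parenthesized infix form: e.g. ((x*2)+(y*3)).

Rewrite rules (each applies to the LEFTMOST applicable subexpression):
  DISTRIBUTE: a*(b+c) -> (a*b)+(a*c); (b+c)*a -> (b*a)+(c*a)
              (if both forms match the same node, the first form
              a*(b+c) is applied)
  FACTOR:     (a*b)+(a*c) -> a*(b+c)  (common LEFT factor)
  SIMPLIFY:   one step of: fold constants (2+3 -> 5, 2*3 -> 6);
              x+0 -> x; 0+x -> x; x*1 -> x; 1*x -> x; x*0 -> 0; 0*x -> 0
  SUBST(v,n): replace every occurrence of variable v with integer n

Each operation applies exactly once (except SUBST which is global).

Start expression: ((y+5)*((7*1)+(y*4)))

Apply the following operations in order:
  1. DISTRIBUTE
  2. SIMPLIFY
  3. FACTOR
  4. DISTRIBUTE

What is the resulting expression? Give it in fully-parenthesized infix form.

Answer: (((y+5)*7)+((y+5)*(y*4)))

Derivation:
Start: ((y+5)*((7*1)+(y*4)))
Apply DISTRIBUTE at root (target: ((y+5)*((7*1)+(y*4)))): ((y+5)*((7*1)+(y*4))) -> (((y+5)*(7*1))+((y+5)*(y*4)))
Apply SIMPLIFY at LR (target: (7*1)): (((y+5)*(7*1))+((y+5)*(y*4))) -> (((y+5)*7)+((y+5)*(y*4)))
Apply FACTOR at root (target: (((y+5)*7)+((y+5)*(y*4)))): (((y+5)*7)+((y+5)*(y*4))) -> ((y+5)*(7+(y*4)))
Apply DISTRIBUTE at root (target: ((y+5)*(7+(y*4)))): ((y+5)*(7+(y*4))) -> (((y+5)*7)+((y+5)*(y*4)))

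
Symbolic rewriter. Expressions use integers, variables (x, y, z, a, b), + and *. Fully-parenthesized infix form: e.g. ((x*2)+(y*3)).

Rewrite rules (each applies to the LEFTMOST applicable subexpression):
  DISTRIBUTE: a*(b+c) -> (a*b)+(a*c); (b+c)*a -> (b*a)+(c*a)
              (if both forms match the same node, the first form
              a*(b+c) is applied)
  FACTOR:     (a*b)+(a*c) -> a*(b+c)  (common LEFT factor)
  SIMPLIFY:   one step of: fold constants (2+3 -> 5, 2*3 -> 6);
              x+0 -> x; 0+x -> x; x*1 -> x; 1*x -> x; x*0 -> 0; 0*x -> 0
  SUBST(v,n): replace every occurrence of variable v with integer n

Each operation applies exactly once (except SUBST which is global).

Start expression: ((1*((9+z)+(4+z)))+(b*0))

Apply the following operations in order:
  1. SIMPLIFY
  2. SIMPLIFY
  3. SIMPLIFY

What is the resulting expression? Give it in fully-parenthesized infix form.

Answer: ((9+z)+(4+z))

Derivation:
Start: ((1*((9+z)+(4+z)))+(b*0))
Apply SIMPLIFY at L (target: (1*((9+z)+(4+z)))): ((1*((9+z)+(4+z)))+(b*0)) -> (((9+z)+(4+z))+(b*0))
Apply SIMPLIFY at R (target: (b*0)): (((9+z)+(4+z))+(b*0)) -> (((9+z)+(4+z))+0)
Apply SIMPLIFY at root (target: (((9+z)+(4+z))+0)): (((9+z)+(4+z))+0) -> ((9+z)+(4+z))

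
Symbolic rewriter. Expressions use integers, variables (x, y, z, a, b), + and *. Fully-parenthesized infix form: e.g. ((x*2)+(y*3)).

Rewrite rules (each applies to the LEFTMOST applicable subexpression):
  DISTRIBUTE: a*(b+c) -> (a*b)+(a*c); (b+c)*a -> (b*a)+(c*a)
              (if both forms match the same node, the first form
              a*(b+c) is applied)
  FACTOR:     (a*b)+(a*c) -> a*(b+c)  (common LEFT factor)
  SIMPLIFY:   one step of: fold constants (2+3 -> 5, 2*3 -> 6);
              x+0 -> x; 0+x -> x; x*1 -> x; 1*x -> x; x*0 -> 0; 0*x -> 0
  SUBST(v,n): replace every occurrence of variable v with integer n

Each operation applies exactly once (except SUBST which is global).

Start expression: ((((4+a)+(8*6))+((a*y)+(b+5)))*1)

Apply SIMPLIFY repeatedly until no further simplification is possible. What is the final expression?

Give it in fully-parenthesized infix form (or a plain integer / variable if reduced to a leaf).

Answer: (((4+a)+48)+((a*y)+(b+5)))

Derivation:
Start: ((((4+a)+(8*6))+((a*y)+(b+5)))*1)
Step 1: at root: ((((4+a)+(8*6))+((a*y)+(b+5)))*1) -> (((4+a)+(8*6))+((a*y)+(b+5))); overall: ((((4+a)+(8*6))+((a*y)+(b+5)))*1) -> (((4+a)+(8*6))+((a*y)+(b+5)))
Step 2: at LR: (8*6) -> 48; overall: (((4+a)+(8*6))+((a*y)+(b+5))) -> (((4+a)+48)+((a*y)+(b+5)))
Fixed point: (((4+a)+48)+((a*y)+(b+5)))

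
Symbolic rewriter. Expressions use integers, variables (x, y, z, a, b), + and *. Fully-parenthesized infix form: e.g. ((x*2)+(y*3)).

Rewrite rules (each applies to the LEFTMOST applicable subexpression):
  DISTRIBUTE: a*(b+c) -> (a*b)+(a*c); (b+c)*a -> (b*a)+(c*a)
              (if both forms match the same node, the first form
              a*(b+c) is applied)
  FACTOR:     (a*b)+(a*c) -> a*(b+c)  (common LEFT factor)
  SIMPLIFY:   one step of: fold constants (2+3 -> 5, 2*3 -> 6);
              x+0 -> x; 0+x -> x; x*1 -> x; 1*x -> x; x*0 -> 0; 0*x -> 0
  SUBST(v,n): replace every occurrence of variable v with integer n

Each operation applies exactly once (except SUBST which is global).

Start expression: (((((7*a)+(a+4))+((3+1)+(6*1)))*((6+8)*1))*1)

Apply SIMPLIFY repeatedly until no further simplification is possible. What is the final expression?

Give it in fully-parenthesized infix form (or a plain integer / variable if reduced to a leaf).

Answer: ((((7*a)+(a+4))+10)*14)

Derivation:
Start: (((((7*a)+(a+4))+((3+1)+(6*1)))*((6+8)*1))*1)
Step 1: at root: (((((7*a)+(a+4))+((3+1)+(6*1)))*((6+8)*1))*1) -> ((((7*a)+(a+4))+((3+1)+(6*1)))*((6+8)*1)); overall: (((((7*a)+(a+4))+((3+1)+(6*1)))*((6+8)*1))*1) -> ((((7*a)+(a+4))+((3+1)+(6*1)))*((6+8)*1))
Step 2: at LRL: (3+1) -> 4; overall: ((((7*a)+(a+4))+((3+1)+(6*1)))*((6+8)*1)) -> ((((7*a)+(a+4))+(4+(6*1)))*((6+8)*1))
Step 3: at LRR: (6*1) -> 6; overall: ((((7*a)+(a+4))+(4+(6*1)))*((6+8)*1)) -> ((((7*a)+(a+4))+(4+6))*((6+8)*1))
Step 4: at LR: (4+6) -> 10; overall: ((((7*a)+(a+4))+(4+6))*((6+8)*1)) -> ((((7*a)+(a+4))+10)*((6+8)*1))
Step 5: at R: ((6+8)*1) -> (6+8); overall: ((((7*a)+(a+4))+10)*((6+8)*1)) -> ((((7*a)+(a+4))+10)*(6+8))
Step 6: at R: (6+8) -> 14; overall: ((((7*a)+(a+4))+10)*(6+8)) -> ((((7*a)+(a+4))+10)*14)
Fixed point: ((((7*a)+(a+4))+10)*14)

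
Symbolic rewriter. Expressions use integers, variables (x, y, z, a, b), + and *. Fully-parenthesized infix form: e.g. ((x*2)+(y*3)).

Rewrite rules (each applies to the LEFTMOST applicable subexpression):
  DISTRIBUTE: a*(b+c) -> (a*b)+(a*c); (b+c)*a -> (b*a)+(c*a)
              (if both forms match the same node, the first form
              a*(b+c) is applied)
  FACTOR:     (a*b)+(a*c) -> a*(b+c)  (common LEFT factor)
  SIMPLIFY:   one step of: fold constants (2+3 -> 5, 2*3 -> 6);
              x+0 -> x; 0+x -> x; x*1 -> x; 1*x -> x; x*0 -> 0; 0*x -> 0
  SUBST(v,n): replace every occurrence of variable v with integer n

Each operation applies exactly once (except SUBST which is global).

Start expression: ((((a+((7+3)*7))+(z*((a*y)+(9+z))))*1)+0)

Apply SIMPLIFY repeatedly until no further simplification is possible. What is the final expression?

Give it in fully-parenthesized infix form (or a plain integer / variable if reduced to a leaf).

Start: ((((a+((7+3)*7))+(z*((a*y)+(9+z))))*1)+0)
Step 1: at root: ((((a+((7+3)*7))+(z*((a*y)+(9+z))))*1)+0) -> (((a+((7+3)*7))+(z*((a*y)+(9+z))))*1); overall: ((((a+((7+3)*7))+(z*((a*y)+(9+z))))*1)+0) -> (((a+((7+3)*7))+(z*((a*y)+(9+z))))*1)
Step 2: at root: (((a+((7+3)*7))+(z*((a*y)+(9+z))))*1) -> ((a+((7+3)*7))+(z*((a*y)+(9+z)))); overall: (((a+((7+3)*7))+(z*((a*y)+(9+z))))*1) -> ((a+((7+3)*7))+(z*((a*y)+(9+z))))
Step 3: at LRL: (7+3) -> 10; overall: ((a+((7+3)*7))+(z*((a*y)+(9+z)))) -> ((a+(10*7))+(z*((a*y)+(9+z))))
Step 4: at LR: (10*7) -> 70; overall: ((a+(10*7))+(z*((a*y)+(9+z)))) -> ((a+70)+(z*((a*y)+(9+z))))
Fixed point: ((a+70)+(z*((a*y)+(9+z))))

Answer: ((a+70)+(z*((a*y)+(9+z))))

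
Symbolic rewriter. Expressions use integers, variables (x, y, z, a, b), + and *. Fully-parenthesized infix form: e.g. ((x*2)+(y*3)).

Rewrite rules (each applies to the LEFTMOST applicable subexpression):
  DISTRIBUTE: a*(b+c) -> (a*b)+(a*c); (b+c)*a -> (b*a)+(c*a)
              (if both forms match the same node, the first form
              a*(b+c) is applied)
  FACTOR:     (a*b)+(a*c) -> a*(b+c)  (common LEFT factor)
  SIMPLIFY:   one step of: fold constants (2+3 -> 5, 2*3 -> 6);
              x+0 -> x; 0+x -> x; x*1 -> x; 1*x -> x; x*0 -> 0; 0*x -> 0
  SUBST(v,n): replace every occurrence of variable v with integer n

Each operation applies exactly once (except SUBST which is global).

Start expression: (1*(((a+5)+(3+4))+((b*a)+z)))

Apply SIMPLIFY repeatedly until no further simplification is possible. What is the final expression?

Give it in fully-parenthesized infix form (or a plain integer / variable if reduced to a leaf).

Start: (1*(((a+5)+(3+4))+((b*a)+z)))
Step 1: at root: (1*(((a+5)+(3+4))+((b*a)+z))) -> (((a+5)+(3+4))+((b*a)+z)); overall: (1*(((a+5)+(3+4))+((b*a)+z))) -> (((a+5)+(3+4))+((b*a)+z))
Step 2: at LR: (3+4) -> 7; overall: (((a+5)+(3+4))+((b*a)+z)) -> (((a+5)+7)+((b*a)+z))
Fixed point: (((a+5)+7)+((b*a)+z))

Answer: (((a+5)+7)+((b*a)+z))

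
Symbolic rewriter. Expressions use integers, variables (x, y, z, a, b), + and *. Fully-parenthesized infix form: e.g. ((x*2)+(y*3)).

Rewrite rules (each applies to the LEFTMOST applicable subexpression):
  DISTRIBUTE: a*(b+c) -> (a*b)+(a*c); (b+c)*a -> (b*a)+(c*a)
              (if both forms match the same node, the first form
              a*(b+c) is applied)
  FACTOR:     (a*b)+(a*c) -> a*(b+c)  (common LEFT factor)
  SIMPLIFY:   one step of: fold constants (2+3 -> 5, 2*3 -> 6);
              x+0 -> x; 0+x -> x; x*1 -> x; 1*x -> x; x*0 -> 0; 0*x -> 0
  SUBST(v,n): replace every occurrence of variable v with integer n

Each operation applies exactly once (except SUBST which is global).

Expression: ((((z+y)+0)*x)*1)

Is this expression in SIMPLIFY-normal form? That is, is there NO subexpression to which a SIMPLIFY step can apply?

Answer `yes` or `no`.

Expression: ((((z+y)+0)*x)*1)
Scanning for simplifiable subexpressions (pre-order)...
  at root: ((((z+y)+0)*x)*1) (SIMPLIFIABLE)
  at L: (((z+y)+0)*x) (not simplifiable)
  at LL: ((z+y)+0) (SIMPLIFIABLE)
  at LLL: (z+y) (not simplifiable)
Found simplifiable subexpr at path root: ((((z+y)+0)*x)*1)
One SIMPLIFY step would give: (((z+y)+0)*x)
-> NOT in normal form.

Answer: no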